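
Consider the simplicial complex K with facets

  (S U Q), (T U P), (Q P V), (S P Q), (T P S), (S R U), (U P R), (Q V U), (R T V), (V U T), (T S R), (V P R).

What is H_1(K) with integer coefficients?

H_1 = Z/2.

K has 7 vertices, 18 edges, 12 triangles.
rank ∂_1 = 6, rank ∂_2 = 12 ⇒ b_1 = 18 − 6 − 12 = 0; ∂_2 has invariant factor(s) [2] giving torsion. So H_1 = Z/2.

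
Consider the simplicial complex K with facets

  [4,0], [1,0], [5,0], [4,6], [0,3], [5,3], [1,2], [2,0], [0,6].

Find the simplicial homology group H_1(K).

H_1 ≅ Z^3.

We work with the vertex ordering 0 < 1 < 2 < 3 < 4 < 5 < 6. The simplices of K, each written with vertices in increasing order, are:

  0-simplices (7): [0], [1], [2], [3], [4], [5], [6]
  1-simplices (9): [0,1], [0,2], [0,3], [0,4], [0,5], [0,6], [1,2], [3,5], [4,6]

giving chain groups C_0 ≅ Z^7, C_1 ≅ Z^9.

∂_1: C_1 → C_0 maps an edge to its endpoints' difference, ∂[p,q] = q − p.
The resulting 7×9 matrix has rank 6, and its Smith normal form has invariant factors (1,1,1,1,1,1).

Now H_k = ker ∂_k / im ∂_{k+1}, so:

  H_1: rank ker ∂_1 − rank ∂_2 = (9 − 6) − 0 = 3, and there is no ∂_2, so H_1 ≅ Z^3.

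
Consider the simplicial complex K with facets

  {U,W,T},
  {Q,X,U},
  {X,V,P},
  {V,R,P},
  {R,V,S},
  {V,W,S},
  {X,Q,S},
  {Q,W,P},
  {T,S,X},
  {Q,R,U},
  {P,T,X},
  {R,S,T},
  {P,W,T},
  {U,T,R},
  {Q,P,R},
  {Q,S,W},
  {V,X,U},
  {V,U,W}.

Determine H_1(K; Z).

Fix the vertex order P < Q < R < S < T < U < V < W < X and write every simplex with vertices in increasing order. Then dim K = 2 and the simplices of K are:

  0-simplices (9): P, Q, R, S, T, U, V, W, X
  1-simplices (27): PQ, PR, PT, PV, PW, PX, QR, QS, QU, QW, QX, RS, RT, RU, RV, ST, SV, SW, SX, TU, TW, TX, UV, UW, UX, VW, VX
  2-simplices (18): PQR, PQW, PRV, PTW, PTX, PVX, QRU, QSW, QSX, QUX, RST, RSV, RTU, STX, SVW, TUW, UVW, UVX

so the chain groups are C_0 ≅ Z^9, C_1 ≅ Z^27, C_2 ≅ Z^18.

Boundary ∂_1: C_1 → C_0 sends each edge [p,q] (with p < q) to q − p. For instance
  ∂SV = V − S.
As a 9×27 matrix over Z this has rank 8, with invariant factors (1,1,1,1,1,1,1,1).

∂_2: C_2 → C_1 acts by ∂[p,q,r] = [q,r] − [p,r] + [p,q]. For instance
  ∂RST = ST − RT + RS,
  ∂UVX = VX − UX + UV.
This gives a 27×18 integer matrix of rank 17; reducing to Smith normal form yields diagonal entries (1,1,1,1,1,1,1,1,1,1,1,1,1,1,1,1,1).

From H_k ≅ ker(∂_k) / im(∂_{k+1}) we obtain:

  H_1: rank ker ∂_1 − rank ∂_2 = (27 − 8) − 17 = 2, and the invariant factors of ∂_2 are all 1, so H_1 ≅ Z^2.

(K is a triangulation of the torus T^2.)

H_1 = Z^2.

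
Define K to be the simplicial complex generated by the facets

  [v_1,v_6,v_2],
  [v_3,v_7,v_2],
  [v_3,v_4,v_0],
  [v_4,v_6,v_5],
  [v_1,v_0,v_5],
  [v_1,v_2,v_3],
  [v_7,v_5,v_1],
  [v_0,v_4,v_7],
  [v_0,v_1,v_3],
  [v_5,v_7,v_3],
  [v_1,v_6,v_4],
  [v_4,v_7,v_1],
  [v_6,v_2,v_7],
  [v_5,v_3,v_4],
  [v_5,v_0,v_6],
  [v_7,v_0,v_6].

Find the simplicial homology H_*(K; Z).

Fix the vertex order v_0 < v_1 < v_2 < v_3 < v_4 < v_5 < v_6 < v_7 and write every simplex with vertices in increasing order. Then dim K = 2 and the simplices of K are:

  0-simplices (8): [v_0], [v_1], [v_2], [v_3], [v_4], [v_5], [v_6], [v_7]
  1-simplices (24): (24 of them)
  2-simplices (16): (16 of them)

Hence C_0 ≅ Z^8, C_1 ≅ Z^24, C_2 ≅ Z^16.

The boundary map ∂_1: C_1 → C_0 is given by ∂[p,q] = [q] − [p]. For instance
  ∂[v_1,v_6] = [v_6] − [v_1].
The 8×24 boundary matrix has rank 7 and Smith normal form diag(1,1,1,1,1,1,1).

Boundary ∂_2: C_2 → C_1 maps a triangle to the signed sum of its edges. For instance
  ∂[v_2,v_3,v_7] = [v_3,v_7] − [v_2,v_7] + [v_2,v_3],
  ∂[v_0,v_4,v_7] = [v_4,v_7] − [v_0,v_7] + [v_0,v_4].
The resulting 24×16 matrix has rank 15, and its Smith normal form has invariant factors (1,1,1,1,1,1,1,1,1,1,1,1,1,1,1).

Computing H_k = (kernel of ∂_k) / (image of ∂_{k+1}):

  H_0: rank C_0 − rank ∂_1 = 8 − 7 = 1, and the invariant factors of ∂_1 are all 1, so H_0 ≅ Z.
  H_1: rank ker ∂_1 − rank ∂_2 = (24 − 7) − 15 = 2, and the invariant factors of ∂_2 are all 1, so H_1 ≅ Z^2.
  H_2: rank ker ∂_2 − rank ∂_3 = (16 − 15) − 0 = 1, and there is no ∂_3, so H_2 ≅ Z.

As a check, the Euler characteristic is 8 − 24 + 16 = 0, which agrees with 1 − 2 + 1 = 0.

H_0 = Z,  H_1 = Z^2,  H_2 = Z.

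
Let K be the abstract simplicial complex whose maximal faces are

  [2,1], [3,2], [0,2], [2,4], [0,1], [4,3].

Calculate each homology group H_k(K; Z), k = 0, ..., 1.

Fix the vertex order 0 < 1 < 2 < 3 < 4 and write every simplex with vertices in increasing order. Then dim K = 1 and the simplices of K are:

  0-simplices (5): [0], [1], [2], [3], [4]
  1-simplices (6): [0,1], [0,2], [1,2], [2,3], [2,4], [3,4]

giving chain groups C_0 ≅ Z^5, C_1 ≅ Z^6.

Boundary ∂_1: C_1 → C_0 sends each edge [p,q] (with p < q) to q − p.
This gives a 5×6 integer matrix of rank 4; reducing to Smith normal form yields diagonal entries (1,1,1,1).

From H_k ≅ ker(∂_k) / im(∂_{k+1}) we obtain:

  H_0: rank C_0 − rank ∂_1 = 5 − 4 = 1, and the invariant factors of ∂_1 are all 1, so H_0 = Z.
  H_1: rank ker ∂_1 − rank ∂_2 = (6 − 4) − 0 = 2, and there is no ∂_2, so H_1 = Z^2.

H_0 = Z,  H_1 = Z^2.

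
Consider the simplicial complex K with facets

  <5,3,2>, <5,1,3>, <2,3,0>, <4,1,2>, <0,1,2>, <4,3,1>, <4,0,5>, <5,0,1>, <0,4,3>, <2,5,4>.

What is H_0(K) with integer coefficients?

Order the vertices as 0 < 1 < 2 < 3 < 4 < 5. Listing each simplex with vertices in this order, K has dimension 2 with simplices:

  0-simplices (6): [0], [1], [2], [3], [4], [5]
  1-simplices (15): [0,1], [0,2], [0,3], [0,4], [0,5], [1,2], [1,3], [1,4], [1,5], [2,3], [2,4], [2,5], [3,4], [3,5], [4,5]
  2-simplices (10): [0,1,2], [0,1,5], [0,2,3], [0,3,4], [0,4,5], [1,2,4], [1,3,4], [1,3,5], [2,3,5], [2,4,5]

Hence C_0 ≅ Z^6, C_1 ≅ Z^15, C_2 ≅ Z^10.

The boundary map ∂_1: C_1 → C_0 maps an edge to its endpoints' difference, ∂[p,q] = q − p. For instance
  ∂[0,2] = [2] − [0].
The 6×15 boundary matrix has rank 5 and Smith normal form diag(1,1,1,1,1).

Boundary ∂_2: C_2 → C_1 sends each 2-simplex [p,q,r] to [q,r] − [p,r] + [p,q]. For instance
  ∂[1,3,5] = [3,5] − [1,5] + [1,3],
  ∂[0,1,5] = [1,5] − [0,5] + [0,1].
The resulting 15×10 matrix has rank 10, and its Smith normal form has invariant factors (1,1,1,1,1,1,1,1,1,2).

From H_k ≅ ker(∂_k) / im(∂_{k+1}) we obtain:

  H_0: rank C_0 − rank ∂_1 = 6 − 5 = 1, and the invariant factors of ∂_1 are all 1, so H_0 = Z.

H_0 = Z.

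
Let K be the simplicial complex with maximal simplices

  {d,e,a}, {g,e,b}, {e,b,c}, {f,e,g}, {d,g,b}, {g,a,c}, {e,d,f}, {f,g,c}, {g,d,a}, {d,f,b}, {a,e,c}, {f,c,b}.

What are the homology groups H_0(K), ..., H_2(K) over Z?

Fix the vertex order a < b < c < d < e < f < g and write every simplex with vertices in increasing order. Then dim K = 2 and the simplices of K are:

  0-simplices (7): a, b, c, d, e, f, g
  1-simplices (18): ac, ad, ae, ag, bc, bd, be, bf, bg, ce, cf, cg, de, df, dg, ef, eg, fg
  2-simplices (12): ace, acg, ade, adg, bce, bcf, bdf, bdg, beg, cfg, def, efg

Hence C_0 ≅ Z^7, C_1 ≅ Z^18, C_2 ≅ Z^12.

The boundary map ∂_1: C_1 → C_0 maps an edge to its endpoints' difference, ∂[p,q] = q − p. For instance
  ∂cf = f − c.
The resulting 7×18 matrix has rank 6, and its Smith normal form has invariant factors (1,1,1,1,1,1).

Boundary ∂_2: C_2 → C_1 acts by ∂[p,q,r] = [q,r] − [p,r] + [p,q]. For instance
  ∂bdg = dg − bg + bd,
  ∂adg = dg − ag + ad.
The 18×12 boundary matrix has rank 12 and Smith normal form diag(1,1,1,1,1,1,1,1,1,1,1,2).

Computing H_k = (kernel of ∂_k) / (image of ∂_{k+1}):

  H_0: rank C_0 − rank ∂_1 = 7 − 6 = 1, and the invariant factors of ∂_1 are all 1, so H_0 ≅ Z.
  H_1: rank ker ∂_1 − rank ∂_2 = (18 − 6) − 12 = 0, and ∂_2 has invariant factor 2 > 1, so H_1 ≅ Z/2.
  H_2: rank ker ∂_2 − rank ∂_3 = (12 − 12) − 0 = 0, and there is no ∂_3, so H_2 ≅ 0.

H_0 = Z,  H_1 = Z/2,  H_2 = 0.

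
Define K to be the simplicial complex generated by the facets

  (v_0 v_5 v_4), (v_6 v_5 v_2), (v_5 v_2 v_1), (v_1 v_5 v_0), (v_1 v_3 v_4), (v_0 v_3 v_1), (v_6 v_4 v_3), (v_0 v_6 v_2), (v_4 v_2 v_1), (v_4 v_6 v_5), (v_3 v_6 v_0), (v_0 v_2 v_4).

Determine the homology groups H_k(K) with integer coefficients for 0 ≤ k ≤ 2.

H_0 ≅ Z,  H_1 ≅ Z_2,  H_2 = 0.

Order the vertices as v_0 < v_1 < v_2 < v_3 < v_4 < v_5 < v_6. Listing each simplex with vertices in this order, K has dimension 2 with simplices:

  0-simplices (7): [v_0], [v_1], [v_2], [v_3], [v_4], [v_5], [v_6]
  1-simplices (18): (18 of them)
  2-simplices (12): (12 of them)

giving chain groups C_0 ≅ Z^7, C_1 ≅ Z^18, C_2 ≅ Z^12.

The boundary map ∂_1: C_1 → C_0 maps an edge to its endpoints' difference, ∂[p,q] = q − p. For instance
  ∂[v_0,v_6] = [v_6] − [v_0].
As a 7×18 matrix over Z this has rank 6, with invariant factors (1,1,1,1,1,1).

∂_2: C_2 → C_1 sends each 2-simplex [p,q,r] to [q,r] − [p,r] + [p,q]. For instance
  ∂[v_1,v_2,v_4] = [v_2,v_4] − [v_1,v_4] + [v_1,v_2],
  ∂[v_0,v_1,v_5] = [v_1,v_5] − [v_0,v_5] + [v_0,v_1].
The 18×12 boundary matrix has rank 12 and Smith normal form diag(1,1,1,1,1,1,1,1,1,1,1,2).

Reading off H_k = ker ∂_k / im ∂_{k+1}:

  H_0: rank C_0 − rank ∂_1 = 7 − 6 = 1, and the invariant factors of ∂_1 are all 1, so H_0 ≅ Z.
  H_1: rank ker ∂_1 − rank ∂_2 = (18 − 6) − 12 = 0, and ∂_2 has invariant factor 2 > 1, so H_1 ≅ Z_2.
  H_2: rank ker ∂_2 − rank ∂_3 = (12 − 12) − 0 = 0, and there is no ∂_3, so H_2 ≅ 0.

As a check, the Euler characteristic is 7 − 18 + 12 = 1, which agrees with 1 − 0 + 0 = 1.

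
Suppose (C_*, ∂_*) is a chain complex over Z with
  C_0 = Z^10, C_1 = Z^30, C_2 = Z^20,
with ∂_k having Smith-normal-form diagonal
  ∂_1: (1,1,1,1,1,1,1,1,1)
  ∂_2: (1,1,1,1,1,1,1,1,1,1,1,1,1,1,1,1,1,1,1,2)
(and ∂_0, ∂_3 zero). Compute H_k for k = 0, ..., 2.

H_0: b_0 = 10 − 0 − 9 = 1; torsion from ∂_1 factors > 1: none. So H_0 = Z.
H_1: b_1 = 30 − 9 − 20 = 1; torsion from ∂_2 factors > 1: [2]. So H_1 = Z ⊕ Z/2Z.
H_2: b_2 = 20 − 20 − 0 = 0; torsion from ∂_3 factors > 1: none. So H_2 = 0.

H_0 = Z,  H_1 = Z ⊕ Z/2Z,  H_2 = 0.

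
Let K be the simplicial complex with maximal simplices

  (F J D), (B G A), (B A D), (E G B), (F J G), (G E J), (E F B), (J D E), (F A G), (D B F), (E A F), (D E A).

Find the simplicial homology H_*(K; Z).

H_0 ≅ Z,  H_1 ≅ Z_2,  H_2 = 0.

Fix the vertex order A < B < D < E < F < G < J and write every simplex with vertices in increasing order. Then dim K = 2 and the simplices of K are:

  0-simplices (7): A, B, D, E, F, G, J
  1-simplices (18): AB, AD, AE, AF, AG, BD, BE, BF, BG, DE, DF, DJ, EF, EG, EJ, FG, FJ, GJ
  2-simplices (12): ABD, ABG, ADE, AEF, AFG, BDF, BEF, BEG, DEJ, DFJ, EGJ, FGJ

Hence C_0 ≅ Z^7, C_1 ≅ Z^18, C_2 ≅ Z^12.

Boundary ∂_1: C_1 → C_0 sends each edge [p,q] (with p < q) to q − p. For instance
  ∂DE = E − D.
The 7×18 boundary matrix has rank 6 and Smith normal form diag(1,1,1,1,1,1).

Boundary ∂_2: C_2 → C_1 acts by ∂[p,q,r] = [q,r] − [p,r] + [p,q]. For instance
  ∂DEJ = EJ − DJ + DE,
  ∂ABG = BG − AG + AB.
This gives a 18×12 integer matrix of rank 12; reducing to Smith normal form yields diagonal entries (1,1,1,1,1,1,1,1,1,1,1,2).

Now H_k = ker ∂_k / im ∂_{k+1}, so:

  H_0: rank C_0 − rank ∂_1 = 7 − 6 = 1, and the invariant factors of ∂_1 are all 1, so H_0 = Z.
  H_1: rank ker ∂_1 − rank ∂_2 = (18 − 6) − 12 = 0, and ∂_2 has invariant factor 2 > 1, so H_1 = Z_2.
  H_2: rank ker ∂_2 − rank ∂_3 = (12 − 12) − 0 = 0, and there is no ∂_3, so H_2 = 0.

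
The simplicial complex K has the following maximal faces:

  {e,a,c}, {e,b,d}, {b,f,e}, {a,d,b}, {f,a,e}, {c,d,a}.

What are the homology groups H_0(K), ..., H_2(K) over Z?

H_0 = Z,  H_1 = Z,  H_2 = 0.

Take the total order a < b < c < d < e < f on the vertex set. Then K (dimension 2) consists of the simplices:

  0-simplices (6): a, b, c, d, e, f
  1-simplices (12): ab, ac, ad, ae, af, bd, be, bf, cd, ce, de, ef
  2-simplices (6): abd, acd, ace, aef, bde, bef

giving chain groups C_0 ≅ Z^6, C_1 ≅ Z^12, C_2 ≅ Z^6.

The boundary map ∂_1: C_1 → C_0 is given by ∂[p,q] = [q] − [p]. For instance
  ∂be = e − b.
This gives a 6×12 integer matrix of rank 5; reducing to Smith normal form yields diagonal entries (1,1,1,1,1).

∂_2: C_2 → C_1 maps a triangle to the signed sum of its edges. For instance
  ∂aef = ef − af + ae,
  ∂acd = cd − ad + ac.
This gives a 12×6 integer matrix of rank 6; reducing to Smith normal form yields diagonal entries (1,1,1,1,1,1).

Reading off H_k = ker ∂_k / im ∂_{k+1}:

  H_0: rank C_0 − rank ∂_1 = 6 − 5 = 1, and the invariant factors of ∂_1 are all 1, so H_0 ≅ Z.
  H_1: rank ker ∂_1 − rank ∂_2 = (12 − 5) − 6 = 1, and the invariant factors of ∂_2 are all 1, so H_1 ≅ Z.
  H_2: rank ker ∂_2 − rank ∂_3 = (6 − 6) − 0 = 0, and there is no ∂_3, so H_2 ≅ 0.

As a check, the Euler characteristic is 6 − 12 + 6 = 0, which agrees with 1 − 1 + 0 = 0.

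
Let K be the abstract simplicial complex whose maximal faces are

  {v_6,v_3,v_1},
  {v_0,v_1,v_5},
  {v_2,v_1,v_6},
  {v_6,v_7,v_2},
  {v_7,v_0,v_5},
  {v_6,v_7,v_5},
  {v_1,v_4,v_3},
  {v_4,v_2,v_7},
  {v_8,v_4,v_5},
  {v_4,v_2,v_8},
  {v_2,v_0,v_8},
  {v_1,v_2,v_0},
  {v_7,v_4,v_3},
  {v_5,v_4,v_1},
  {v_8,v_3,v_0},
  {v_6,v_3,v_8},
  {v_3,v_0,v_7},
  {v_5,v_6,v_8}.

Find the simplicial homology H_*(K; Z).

H_0 ≅ Z,  H_1 ≅ Z^2,  H_2 ≅ Z.

Order the vertices as v_0 < v_1 < v_2 < v_3 < v_4 < v_5 < v_6 < v_7 < v_8. Listing each simplex with vertices in this order, K has dimension 2 with simplices:

  0-simplices (9): [v_0], [v_1], [v_2], [v_3], [v_4], [v_5], [v_6], [v_7], [v_8]
  1-simplices (27): (27 of them)
  2-simplices (18): (18 of them)

giving chain groups C_0 ≅ Z^9, C_1 ≅ Z^27, C_2 ≅ Z^18.

The boundary map ∂_1: C_1 → C_0 maps an edge to its endpoints' difference, ∂[p,q] = q − p. For instance
  ∂[v_0,v_7] = [v_7] − [v_0].
The resulting 9×27 matrix has rank 8, and its Smith normal form has invariant factors (1,1,1,1,1,1,1,1).

∂_2: C_2 → C_1 maps a triangle to the signed sum of its edges. For instance
  ∂[v_0,v_2,v_8] = [v_2,v_8] − [v_0,v_8] + [v_0,v_2],
  ∂[v_2,v_6,v_7] = [v_6,v_7] − [v_2,v_7] + [v_2,v_6].
The 27×18 boundary matrix has rank 17 and Smith normal form diag(1,1,1,1,1,1,1,1,1,1,1,1,1,1,1,1,1).

From H_k ≅ ker(∂_k) / im(∂_{k+1}) we obtain:

  H_0: rank C_0 − rank ∂_1 = 9 − 8 = 1, and the invariant factors of ∂_1 are all 1, so H_0 = Z.
  H_1: rank ker ∂_1 − rank ∂_2 = (27 − 8) − 17 = 2, and the invariant factors of ∂_2 are all 1, so H_1 = Z^2.
  H_2: rank ker ∂_2 − rank ∂_3 = (18 − 17) − 0 = 1, and there is no ∂_3, so H_2 = Z.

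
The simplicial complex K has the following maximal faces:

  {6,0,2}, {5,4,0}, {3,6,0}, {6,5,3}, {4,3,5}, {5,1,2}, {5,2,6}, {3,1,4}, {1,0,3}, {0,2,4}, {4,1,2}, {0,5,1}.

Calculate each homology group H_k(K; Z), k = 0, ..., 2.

H_0 = Z,  H_1 = Z_2,  H_2 = 0.

We work with the vertex ordering 0 < 1 < 2 < 3 < 4 < 5 < 6. The simplices of K, each written with vertices in increasing order, are:

  0-simplices (7): [0], [1], [2], [3], [4], [5], [6]
  1-simplices (18): [0,1], [0,2], [0,3], [0,4], [0,5], [0,6], [1,2], [1,3], [1,4], [1,5], [2,4], [2,5], [2,6], [3,4], [3,5], [3,6], [4,5], [5,6]
  2-simplices (12): [0,1,3], [0,1,5], [0,2,4], [0,2,6], [0,3,6], [0,4,5], [1,2,4], [1,2,5], [1,3,4], [2,5,6], [3,4,5], [3,5,6]

so the chain groups are C_0 ≅ Z^7, C_1 ≅ Z^18, C_2 ≅ Z^12.

∂_1: C_1 → C_0 is given by ∂[p,q] = [q] − [p].
The 7×18 boundary matrix has rank 6 and Smith normal form diag(1,1,1,1,1,1).

Boundary ∂_2: C_2 → C_1 maps a triangle to the signed sum of its edges. For instance
  ∂[1,2,4] = [2,4] − [1,4] + [1,2],
  ∂[2,5,6] = [5,6] − [2,6] + [2,5].
This gives a 18×12 integer matrix of rank 12; reducing to Smith normal form yields diagonal entries (1,1,1,1,1,1,1,1,1,1,1,2).

Computing H_k = (kernel of ∂_k) / (image of ∂_{k+1}):

  H_0: rank C_0 − rank ∂_1 = 7 − 6 = 1, and the invariant factors of ∂_1 are all 1, so H_0 = Z.
  H_1: rank ker ∂_1 − rank ∂_2 = (18 − 6) − 12 = 0, and ∂_2 has invariant factor 2 > 1, so H_1 = Z_2.
  H_2: rank ker ∂_2 − rank ∂_3 = (12 − 12) − 0 = 0, and there is no ∂_3, so H_2 = 0.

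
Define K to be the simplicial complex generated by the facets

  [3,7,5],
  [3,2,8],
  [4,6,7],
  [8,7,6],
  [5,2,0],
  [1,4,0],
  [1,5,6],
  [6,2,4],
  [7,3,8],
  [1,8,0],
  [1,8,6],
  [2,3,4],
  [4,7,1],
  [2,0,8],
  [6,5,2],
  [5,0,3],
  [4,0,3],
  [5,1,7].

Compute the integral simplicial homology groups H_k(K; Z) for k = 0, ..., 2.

H_0 ≅ Z,  H_1 ≅ Z ⊕ Z_2,  H_2 = 0.

Fix the vertex order 0 < 1 < 2 < 3 < 4 < 5 < 6 < 7 < 8 and write every simplex with vertices in increasing order. Then dim K = 2 and the simplices of K are:

  0-simplices (9): [0], [1], [2], [3], [4], [5], [6], [7], [8]
  1-simplices (27): (27 of them)
  2-simplices (18): [0,1,4], [0,1,8], [0,2,5], [0,2,8], [0,3,4], [0,3,5], [1,4,7], [1,5,6], [1,5,7], [1,6,8], [2,3,4], [2,3,8], [2,4,6], [2,5,6], [3,5,7], [3,7,8], [4,6,7], [6,7,8]

Hence C_0 ≅ Z^9, C_1 ≅ Z^27, C_2 ≅ Z^18.

∂_1: C_1 → C_0 is given by ∂[p,q] = [q] − [p].
The 9×27 boundary matrix has rank 8 and Smith normal form diag(1,1,1,1,1,1,1,1).

∂_2: C_2 → C_1 sends each 2-simplex [p,q,r] to [q,r] − [p,r] + [p,q]. For instance
  ∂[1,6,8] = [6,8] − [1,8] + [1,6],
  ∂[1,5,7] = [5,7] − [1,7] + [1,5].
As a 27×18 matrix over Z this has rank 18, with invariant factors (1,1,1,1,1,1,1,1,1,1,1,1,1,1,1,1,1,2).

Reading off H_k = ker ∂_k / im ∂_{k+1}:

  H_0: rank C_0 − rank ∂_1 = 9 − 8 = 1, and the invariant factors of ∂_1 are all 1, so H_0 = Z.
  H_1: rank ker ∂_1 − rank ∂_2 = (27 − 8) − 18 = 1, and ∂_2 has invariant factor 2 > 1, so H_1 = Z ⊕ Z_2.
  H_2: rank ker ∂_2 − rank ∂_3 = (18 − 18) − 0 = 0, and there is no ∂_3, so H_2 = 0.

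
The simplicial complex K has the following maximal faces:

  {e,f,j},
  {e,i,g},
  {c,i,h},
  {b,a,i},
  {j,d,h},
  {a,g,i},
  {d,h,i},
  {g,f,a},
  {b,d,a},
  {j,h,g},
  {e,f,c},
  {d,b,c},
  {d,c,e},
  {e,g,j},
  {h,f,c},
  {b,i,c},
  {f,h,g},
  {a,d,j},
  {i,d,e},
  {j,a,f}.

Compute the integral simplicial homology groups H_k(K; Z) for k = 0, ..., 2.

H_0 = Z,  H_1 = Z ⊕ Z/2Z,  H_2 = 0.

Take the total order a < b < c < d < e < f < g < h < i < j on the vertex set. Then K (dimension 2) consists of the simplices:

  0-simplices (10): a, b, c, d, e, f, g, h, i, j
  1-simplices (30): ab, ad, af, ag, ai, aj, bc, bd, bi, cd, ce, cf, ch, ci, de, dh, di, dj, ef, eg, ei, ej, fg, fh, fj, gh, gi, gj, hi, hj
  2-simplices (20): abd, abi, adj, afg, afj, agi, bcd, bci, cde, cef, cfh, chi, dei, dhi, dhj, efj, egi, egj, fgh, ghj

Hence C_0 ≅ Z^10, C_1 ≅ Z^30, C_2 ≅ Z^20.

Boundary ∂_1: C_1 → C_0 is given by ∂[p,q] = [q] − [p]. For instance
  ∂fj = j − f.
This gives a 10×30 integer matrix of rank 9; reducing to Smith normal form yields diagonal entries (1,1,1,1,1,1,1,1,1).

Boundary ∂_2: C_2 → C_1 sends each 2-simplex [p,q,r] to [q,r] − [p,r] + [p,q]. For instance
  ∂bcd = cd − bd + bc,
  ∂ghj = hj − gj + gh.
The resulting 30×20 matrix has rank 20, and its Smith normal form has invariant factors (1,1,1,1,1,1,1,1,1,1,1,1,1,1,1,1,1,1,1,2).

Now H_k = ker ∂_k / im ∂_{k+1}, so:

  H_0: rank C_0 − rank ∂_1 = 10 − 9 = 1, and the invariant factors of ∂_1 are all 1, so H_0 ≅ Z.
  H_1: rank ker ∂_1 − rank ∂_2 = (30 − 9) − 20 = 1, and ∂_2 has invariant factor 2 > 1, so H_1 ≅ Z ⊕ Z/2Z.
  H_2: rank ker ∂_2 − rank ∂_3 = (20 − 20) − 0 = 0, and there is no ∂_3, so H_2 ≅ 0.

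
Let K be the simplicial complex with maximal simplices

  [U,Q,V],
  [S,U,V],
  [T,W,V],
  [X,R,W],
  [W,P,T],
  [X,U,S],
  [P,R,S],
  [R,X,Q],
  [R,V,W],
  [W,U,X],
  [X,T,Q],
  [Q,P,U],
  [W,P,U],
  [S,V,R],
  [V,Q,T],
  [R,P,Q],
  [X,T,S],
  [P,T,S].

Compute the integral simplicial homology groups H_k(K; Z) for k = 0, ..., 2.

Fix the vertex order P < Q < R < S < T < U < V < W < X and write every simplex with vertices in increasing order. Then dim K = 2 and the simplices of K are:

  0-simplices (9): P, Q, R, S, T, U, V, W, X
  1-simplices (27): PQ, PR, PS, PT, PU, PW, QR, QT, QU, QV, QX, RS, RV, RW, RX, ST, SU, SV, SX, TV, TW, TX, UV, UW, UX, VW, WX
  2-simplices (18): PQR, PQU, PRS, PST, PTW, PUW, QRX, QTV, QTX, QUV, RSV, RVW, RWX, STX, SUV, SUX, TVW, UWX

so the chain groups are C_0 ≅ Z^9, C_1 ≅ Z^27, C_2 ≅ Z^18.

∂_1: C_1 → C_0 is given by ∂[p,q] = [q] − [p]. For instance
  ∂PT = T − P.
As a 9×27 matrix over Z this has rank 8, with invariant factors (1,1,1,1,1,1,1,1).

The boundary map ∂_2: C_2 → C_1 sends each 2-simplex [p,q,r] to [q,r] − [p,r] + [p,q]. For instance
  ∂QTV = TV − QV + QT,
  ∂PTW = TW − PW + PT.
The 27×18 boundary matrix has rank 17 and Smith normal form diag(1,1,1,1,1,1,1,1,1,1,1,1,1,1,1,1,1).

Now H_k = ker ∂_k / im ∂_{k+1}, so:

  H_0: rank C_0 − rank ∂_1 = 9 − 8 = 1, and the invariant factors of ∂_1 are all 1, so H_0 ≅ Z.
  H_1: rank ker ∂_1 − rank ∂_2 = (27 − 8) − 17 = 2, and the invariant factors of ∂_2 are all 1, so H_1 ≅ Z^2.
  H_2: rank ker ∂_2 − rank ∂_3 = (18 − 17) − 0 = 1, and there is no ∂_3, so H_2 ≅ Z.

As a check, the Euler characteristic is 9 − 27 + 18 = 0, which agrees with 1 − 2 + 1 = 0.

H_0 ≅ Z,  H_1 ≅ Z^2,  H_2 ≅ Z.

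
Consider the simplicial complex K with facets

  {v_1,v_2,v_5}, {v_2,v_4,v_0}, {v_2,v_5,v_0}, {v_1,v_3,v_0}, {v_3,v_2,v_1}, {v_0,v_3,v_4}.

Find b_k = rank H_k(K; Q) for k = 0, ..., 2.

Order the vertices as v_0 < v_1 < v_2 < v_3 < v_4 < v_5. Listing each simplex with vertices in this order, K has dimension 2 with simplices:

  0-simplices (6): [v_0], [v_1], [v_2], [v_3], [v_4], [v_5]
  1-simplices (12): [v_0,v_1], [v_0,v_2], [v_0,v_3], [v_0,v_4], [v_0,v_5], [v_1,v_2], [v_1,v_3], [v_1,v_5], [v_2,v_3], [v_2,v_4], [v_2,v_5], [v_3,v_4]
  2-simplices (6): [v_0,v_1,v_3], [v_0,v_2,v_4], [v_0,v_2,v_5], [v_0,v_3,v_4], [v_1,v_2,v_3], [v_1,v_2,v_5]

so the chain groups are C_0 ≅ Z^6, C_1 ≅ Z^12, C_2 ≅ Z^6.

Boundary ∂_1: C_1 → C_0 is given by ∂[p,q] = [q] − [p]. For instance
  ∂[v_0,v_5] = [v_5] − [v_0].
As a 6×12 matrix over Z this has rank 5, with invariant factors (1,1,1,1,1).

Boundary ∂_2: C_2 → C_1 sends each 2-simplex [p,q,r] to [q,r] − [p,r] + [p,q]. For instance
  ∂[v_0,v_2,v_5] = [v_2,v_5] − [v_0,v_5] + [v_0,v_2],
  ∂[v_1,v_2,v_5] = [v_2,v_5] − [v_1,v_5] + [v_1,v_2].
As a 12×6 matrix over Z this has rank 6, with invariant factors (1,1,1,1,1,1).

Computing H_k = (kernel of ∂_k) / (image of ∂_{k+1}):

  H_0: rank C_0 − rank ∂_1 = 6 − 5 = 1, and the invariant factors of ∂_1 are all 1, so H_0 ≅ Z.
  H_1: rank ker ∂_1 − rank ∂_2 = (12 − 5) − 6 = 1, and the invariant factors of ∂_2 are all 1, so H_1 ≅ Z.
  H_2: rank ker ∂_2 − rank ∂_3 = (6 − 6) − 0 = 0, and there is no ∂_3, so H_2 ≅ 0.

(K is a triangulation of the cylinder S^1 x I.)

Hence the Betti numbers are b_0 = 1, b_1 = 1, b_2 = 0.

b_0 = 1, b_1 = 1, b_2 = 0.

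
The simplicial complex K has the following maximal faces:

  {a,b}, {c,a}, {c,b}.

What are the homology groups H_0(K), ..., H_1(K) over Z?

H_0 ≅ Z,  H_1 ≅ Z.

Fix the vertex order a < b < c and write every simplex with vertices in increasing order. Then dim K = 1 and the simplices of K are:

  0-simplices (3): a, b, c
  1-simplices (3): ab, ac, bc

giving chain groups C_0 ≅ Z^3, C_1 ≅ Z^3.

∂_1: C_1 → C_0 is given by ∂[p,q] = [q] − [p].
The 3×3 boundary matrix has rank 2 and Smith normal form diag(1,1).

Now H_k = ker ∂_k / im ∂_{k+1}, so:

  H_0: rank C_0 − rank ∂_1 = 3 − 2 = 1, and the invariant factors of ∂_1 are all 1, so H_0 = Z.
  H_1: rank ker ∂_1 − rank ∂_2 = (3 − 2) − 0 = 1, and there is no ∂_2, so H_1 = Z.

As a check, the Euler characteristic is 3 − 3 = 0, which agrees with 1 − 1 = 0.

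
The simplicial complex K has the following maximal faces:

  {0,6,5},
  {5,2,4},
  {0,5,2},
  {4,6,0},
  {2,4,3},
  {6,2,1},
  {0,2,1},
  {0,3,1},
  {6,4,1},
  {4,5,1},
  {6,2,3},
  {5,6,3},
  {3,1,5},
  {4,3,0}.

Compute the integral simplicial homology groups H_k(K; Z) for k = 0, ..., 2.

Take the total order 0 < 1 < 2 < 3 < 4 < 5 < 6 on the vertex set. Then K (dimension 2) consists of the simplices:

  0-simplices (7): [0], [1], [2], [3], [4], [5], [6]
  1-simplices (21): [0,1], [0,2], [0,3], [0,4], [0,5], [0,6], [1,2], [1,3], [1,4], [1,5], [1,6], [2,3], [2,4], [2,5], [2,6], [3,4], [3,5], [3,6], [4,5], [4,6], [5,6]
  2-simplices (14): [0,1,2], [0,1,3], [0,2,5], [0,3,4], [0,4,6], [0,5,6], [1,2,6], [1,3,5], [1,4,5], [1,4,6], [2,3,4], [2,3,6], [2,4,5], [3,5,6]

giving chain groups C_0 ≅ Z^7, C_1 ≅ Z^21, C_2 ≅ Z^14.

∂_1: C_1 → C_0 maps an edge to its endpoints' difference, ∂[p,q] = q − p.
As a 7×21 matrix over Z this has rank 6, with invariant factors (1,1,1,1,1,1).

The boundary map ∂_2: C_2 → C_1 maps a triangle to the signed sum of its edges. For instance
  ∂[1,4,5] = [4,5] − [1,5] + [1,4],
  ∂[0,2,5] = [2,5] − [0,5] + [0,2].
This gives a 21×14 integer matrix of rank 13; reducing to Smith normal form yields diagonal entries (1,1,1,1,1,1,1,1,1,1,1,1,1).

Computing H_k = (kernel of ∂_k) / (image of ∂_{k+1}):

  H_0: rank C_0 − rank ∂_1 = 7 − 6 = 1, and the invariant factors of ∂_1 are all 1, so H_0 ≅ Z.
  H_1: rank ker ∂_1 − rank ∂_2 = (21 − 6) − 13 = 2, and the invariant factors of ∂_2 are all 1, so H_1 ≅ Z^2.
  H_2: rank ker ∂_2 − rank ∂_3 = (14 − 13) − 0 = 1, and there is no ∂_3, so H_2 ≅ Z.

As a check, the Euler characteristic is 7 − 21 + 14 = 0, which agrees with 1 − 2 + 1 = 0.

H_0 = Z,  H_1 = Z^2,  H_2 = Z.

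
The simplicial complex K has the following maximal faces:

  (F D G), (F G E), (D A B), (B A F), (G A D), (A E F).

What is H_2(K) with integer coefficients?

H_2 = 0.

Take the total order A < B < D < E < F < G on the vertex set. Then K (dimension 2) consists of the simplices:

  0-simplices (6): A, B, D, E, F, G
  1-simplices (12): AB, AD, AE, AF, AG, BD, BF, DF, DG, EF, EG, FG
  2-simplices (6): ABD, ABF, ADG, AEF, DFG, EFG

Hence C_0 ≅ Z^6, C_1 ≅ Z^12, C_2 ≅ Z^6.

The boundary map ∂_1: C_1 → C_0 sends each edge [p,q] (with p < q) to q − p. For instance
  ∂BF = F − B.
The resulting 6×12 matrix has rank 5, and its Smith normal form has invariant factors (1,1,1,1,1).

Boundary ∂_2: C_2 → C_1 maps a triangle to the signed sum of its edges. For instance
  ∂EFG = FG − EG + EF,
  ∂DFG = FG − DG + DF.
The resulting 12×6 matrix has rank 6, and its Smith normal form has invariant factors (1,1,1,1,1,1).

Now H_k = ker ∂_k / im ∂_{k+1}, so:

  H_2: rank ker ∂_2 − rank ∂_3 = (6 − 6) − 0 = 0, and there is no ∂_3, so H_2 = 0.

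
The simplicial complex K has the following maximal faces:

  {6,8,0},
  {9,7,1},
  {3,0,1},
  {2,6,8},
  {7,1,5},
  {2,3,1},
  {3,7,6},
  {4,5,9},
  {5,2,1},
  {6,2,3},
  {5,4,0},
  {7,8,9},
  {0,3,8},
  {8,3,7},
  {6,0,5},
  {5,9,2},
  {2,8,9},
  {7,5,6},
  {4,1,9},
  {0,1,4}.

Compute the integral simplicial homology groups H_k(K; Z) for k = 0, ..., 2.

We work with the vertex ordering 0 < 1 < 2 < 3 < 4 < 5 < 6 < 7 < 8 < 9. The simplices of K, each written with vertices in increasing order, are:

  0-simplices (10): [0], [1], [2], [3], [4], [5], [6], [7], [8], [9]
  1-simplices (30): (30 of them)
  2-simplices (20): (20 of them)

giving chain groups C_0 ≅ Z^10, C_1 ≅ Z^30, C_2 ≅ Z^20.

The boundary map ∂_1: C_1 → C_0 is given by ∂[p,q] = [q] − [p]. For instance
  ∂[1,7] = [7] − [1].
The 10×30 boundary matrix has rank 9 and Smith normal form diag(1,1,1,1,1,1,1,1,1).

∂_2: C_2 → C_1 acts by ∂[p,q,r] = [q,r] − [p,r] + [p,q]. For instance
  ∂[2,3,6] = [3,6] − [2,6] + [2,3],
  ∂[3,6,7] = [6,7] − [3,7] + [3,6].
As a 30×20 matrix over Z this has rank 20, with invariant factors (1,1,1,1,1,1,1,1,1,1,1,1,1,1,1,1,1,1,1,2).

Now H_k = ker ∂_k / im ∂_{k+1}, so:

  H_0: rank C_0 − rank ∂_1 = 10 − 9 = 1, and the invariant factors of ∂_1 are all 1, so H_0 = Z.
  H_1: rank ker ∂_1 − rank ∂_2 = (30 − 9) − 20 = 1, and ∂_2 has invariant factor 2 > 1, so H_1 = Z ⊕ Z_2.
  H_2: rank ker ∂_2 − rank ∂_3 = (20 − 20) − 0 = 0, and there is no ∂_3, so H_2 = 0.

H_0 = Z,  H_1 = Z ⊕ Z_2,  H_2 = 0.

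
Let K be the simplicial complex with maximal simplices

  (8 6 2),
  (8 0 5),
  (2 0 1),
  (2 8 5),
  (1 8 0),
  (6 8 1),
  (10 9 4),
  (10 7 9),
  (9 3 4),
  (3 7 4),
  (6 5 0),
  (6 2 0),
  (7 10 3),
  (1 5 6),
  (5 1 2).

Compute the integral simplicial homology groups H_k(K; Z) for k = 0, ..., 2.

H_0 = Z^2,  H_1 = Z ⊕ Z_2,  H_2 = 0.

Take the total order 0 < 1 < 2 < 3 < 4 < 5 < 6 < 7 < 8 < 9 < 10 on the vertex set. Then K (dimension 2) consists of the simplices:

  0-simplices (11): [0], [1], [2], [3], [4], [5], [6], [7], [8], [9], [10]
  1-simplices (25): (25 of them)
  2-simplices (15): [0,1,2], [0,1,8], [0,2,6], [0,5,6], [0,5,8], [1,2,5], [1,5,6], [1,6,8], [2,5,8], [2,6,8], [3,4,7], [3,4,9], [3,7,10], [4,9,10], [7,9,10]

giving chain groups C_0 ≅ Z^11, C_1 ≅ Z^25, C_2 ≅ Z^15.

∂_1: C_1 → C_0 is given by ∂[p,q] = [q] − [p]. For instance
  ∂[4,9] = [9] − [4].
As a 11×25 matrix over Z this has rank 9, with invariant factors (1,1,1,1,1,1,1,1,1).

Boundary ∂_2: C_2 → C_1 maps a triangle to the signed sum of its edges. For instance
  ∂[3,4,9] = [4,9] − [3,9] + [3,4],
  ∂[1,2,5] = [2,5] − [1,5] + [1,2].
The 25×15 boundary matrix has rank 15 and Smith normal form diag(1,1,1,1,1,1,1,1,1,1,1,1,1,1,2).

Computing H_k = (kernel of ∂_k) / (image of ∂_{k+1}):

  H_0: rank C_0 − rank ∂_1 = 11 − 9 = 2, and the invariant factors of ∂_1 are all 1, so H_0 = Z^2.
  H_1: rank ker ∂_1 − rank ∂_2 = (25 − 9) − 15 = 1, and ∂_2 has invariant factor 2 > 1, so H_1 = Z ⊕ Z_2.
  H_2: rank ker ∂_2 − rank ∂_3 = (15 − 15) − 0 = 0, and there is no ∂_3, so H_2 = 0.

(K is a triangulation of the disjoint union of the Möbius band and the real projective plane RP^2.)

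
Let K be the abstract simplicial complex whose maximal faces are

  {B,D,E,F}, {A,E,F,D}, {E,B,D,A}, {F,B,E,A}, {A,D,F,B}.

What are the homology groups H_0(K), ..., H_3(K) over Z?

H_0 ≅ Z,  H_1 = 0,  H_2 = 0,  H_3 ≅ Z.

Fix the vertex order A < B < D < E < F and write every simplex with vertices in increasing order. Then dim K = 3 and the simplices of K are:

  0-simplices (5): A, B, D, E, F
  1-simplices (10): AB, AD, AE, AF, BD, BE, BF, DE, DF, EF
  2-simplices (10): ABD, ABE, ABF, ADE, ADF, AEF, BDE, BDF, BEF, DEF
  3-simplices (5): ABDE, ABDF, ABEF, ADEF, BDEF

so the chain groups are C_0 ≅ Z^5, C_1 ≅ Z^10, C_2 ≅ Z^10, C_3 ≅ Z^5.

The boundary map ∂_1: C_1 → C_0 sends each edge [p,q] (with p < q) to q − p. For instance
  ∂AF = F − A.
The resulting 5×10 matrix has rank 4, and its Smith normal form has invariant factors (1,1,1,1).

∂_2: C_2 → C_1 sends each 2-simplex [p,q,r] to [q,r] − [p,r] + [p,q]. For instance
  ∂ABD = BD − AD + AB,
  ∂ADE = DE − AE + AD.
The resulting 10×10 matrix has rank 6, and its Smith normal form has invariant factors (1,1,1,1,1,1).

The boundary map ∂_3: C_3 → C_2 sends each 3-simplex σ to the alternating sum Σ_i (−1)^i (σ with its i-th vertex removed). For instance
  ∂ABDE = BDE − ADE + ABE − ABD,
  ∂ABDF = BDF − ADF + ABF − ABD.
The 10×5 boundary matrix has rank 4 and Smith normal form diag(1,1,1,1).

Reading off H_k = ker ∂_k / im ∂_{k+1}:

  H_0: rank C_0 − rank ∂_1 = 5 − 4 = 1, and the invariant factors of ∂_1 are all 1, so H_0 = Z.
  H_1: rank ker ∂_1 − rank ∂_2 = (10 − 4) − 6 = 0, and the invariant factors of ∂_2 are all 1, so H_1 = 0.
  H_2: rank ker ∂_2 − rank ∂_3 = (10 − 6) − 4 = 0, and the invariant factors of ∂_3 are all 1, so H_2 = 0.
  H_3: rank ker ∂_3 − rank ∂_4 = (5 − 4) − 0 = 1, and there is no ∂_4, so H_3 = Z.

As a check, the Euler characteristic is 5 − 10 + 10 − 5 = 0, which agrees with 1 − 0 + 0 − 1 = 0.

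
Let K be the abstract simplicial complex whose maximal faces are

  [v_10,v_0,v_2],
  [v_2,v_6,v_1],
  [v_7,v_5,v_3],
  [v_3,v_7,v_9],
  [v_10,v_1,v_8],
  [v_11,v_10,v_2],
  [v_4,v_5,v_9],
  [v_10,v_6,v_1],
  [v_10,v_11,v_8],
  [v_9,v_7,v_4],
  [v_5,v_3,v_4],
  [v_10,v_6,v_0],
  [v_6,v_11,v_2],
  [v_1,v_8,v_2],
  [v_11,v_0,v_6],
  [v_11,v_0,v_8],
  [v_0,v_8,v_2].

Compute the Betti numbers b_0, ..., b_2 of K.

Order the vertices as v_0 < v_1 < v_2 < v_3 < v_4 < v_5 < v_6 < v_7 < v_8 < v_9 < v_10 < v_11. Listing each simplex with vertices in this order, K has dimension 2 with simplices:

  0-simplices (12): [v_0], [v_1], [v_2], [v_3], [v_4], [v_5], [v_6], [v_7], [v_8], [v_9], [v_10], [v_11]
  1-simplices (28): (28 of them)
  2-simplices (17): (17 of them)

so the chain groups are C_0 ≅ Z^12, C_1 ≅ Z^28, C_2 ≅ Z^17.

Boundary ∂_1: C_1 → C_0 is given by ∂[p,q] = [q] − [p]. For instance
  ∂[v_3,v_7] = [v_7] − [v_3].
The 12×28 boundary matrix has rank 10 and Smith normal form diag(1,1,1,1,1,1,1,1,1,1).

∂_2: C_2 → C_1 acts by ∂[p,q,r] = [q,r] − [p,r] + [p,q]. For instance
  ∂[v_4,v_5,v_9] = [v_5,v_9] − [v_4,v_9] + [v_4,v_5],
  ∂[v_0,v_2,v_8] = [v_2,v_8] − [v_0,v_8] + [v_0,v_2].
This gives a 28×17 integer matrix of rank 17; reducing to Smith normal form yields diagonal entries (1,1,1,1,1,1,1,1,1,1,1,1,1,1,1,1,2).

Computing H_k = (kernel of ∂_k) / (image of ∂_{k+1}):

  H_0: rank C_0 − rank ∂_1 = 12 − 10 = 2, and the invariant factors of ∂_1 are all 1, so H_0 ≅ Z^2.
  H_1: rank ker ∂_1 − rank ∂_2 = (28 − 10) − 17 = 1, and ∂_2 has invariant factor 2 > 1, so H_1 ≅ Z ⊕ Z/2.
  H_2: rank ker ∂_2 − rank ∂_3 = (17 − 17) − 0 = 0, and there is no ∂_3, so H_2 ≅ 0.

As a check, the Euler characteristic is 12 − 28 + 17 = 1, which agrees with 2 − 1 + 0 = 1.
(K is a triangulation of the disjoint union of the real projective plane RP^2 and the Möbius band.)

Hence the Betti numbers are b_0 = 2, b_1 = 1, b_2 = 0.

b_0 = 2, b_1 = 1, b_2 = 0.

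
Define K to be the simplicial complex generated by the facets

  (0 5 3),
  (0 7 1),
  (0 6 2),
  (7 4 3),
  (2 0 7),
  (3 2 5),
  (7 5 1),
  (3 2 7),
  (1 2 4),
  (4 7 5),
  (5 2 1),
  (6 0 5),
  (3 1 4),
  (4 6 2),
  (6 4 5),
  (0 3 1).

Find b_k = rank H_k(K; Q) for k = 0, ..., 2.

b_0 = 1, b_1 = 2, b_2 = 1.

We work with the vertex ordering 0 < 1 < 2 < 3 < 4 < 5 < 6 < 7. The simplices of K, each written with vertices in increasing order, are:

  0-simplices (8): [0], [1], [2], [3], [4], [5], [6], [7]
  1-simplices (24): (24 of them)
  2-simplices (16): [0,1,3], [0,1,7], [0,2,6], [0,2,7], [0,3,5], [0,5,6], [1,2,4], [1,2,5], [1,3,4], [1,5,7], [2,3,5], [2,3,7], [2,4,6], [3,4,7], [4,5,6], [4,5,7]

so the chain groups are C_0 ≅ Z^8, C_1 ≅ Z^24, C_2 ≅ Z^16.

∂_1: C_1 → C_0 sends each edge [p,q] (with p < q) to q − p. For instance
  ∂[0,6] = [6] − [0].
As a 8×24 matrix over Z this has rank 7, with invariant factors (1,1,1,1,1,1,1).

∂_2: C_2 → C_1 sends each 2-simplex [p,q,r] to [q,r] − [p,r] + [p,q]. For instance
  ∂[1,5,7] = [5,7] − [1,7] + [1,5],
  ∂[1,3,4] = [3,4] − [1,4] + [1,3].
As a 24×16 matrix over Z this has rank 15, with invariant factors (1,1,1,1,1,1,1,1,1,1,1,1,1,1,1).

Computing H_k = (kernel of ∂_k) / (image of ∂_{k+1}):

  H_0: rank C_0 − rank ∂_1 = 8 − 7 = 1, and the invariant factors of ∂_1 are all 1, so H_0 ≅ Z.
  H_1: rank ker ∂_1 − rank ∂_2 = (24 − 7) − 15 = 2, and the invariant factors of ∂_2 are all 1, so H_1 ≅ Z^2.
  H_2: rank ker ∂_2 − rank ∂_3 = (16 − 15) − 0 = 1, and there is no ∂_3, so H_2 ≅ Z.

As a check, the Euler characteristic is 8 − 24 + 16 = 0, which agrees with 1 − 2 + 1 = 0.
(K is a triangulation of the torus T^2.)

Hence the Betti numbers are b_0 = 1, b_1 = 2, b_2 = 1.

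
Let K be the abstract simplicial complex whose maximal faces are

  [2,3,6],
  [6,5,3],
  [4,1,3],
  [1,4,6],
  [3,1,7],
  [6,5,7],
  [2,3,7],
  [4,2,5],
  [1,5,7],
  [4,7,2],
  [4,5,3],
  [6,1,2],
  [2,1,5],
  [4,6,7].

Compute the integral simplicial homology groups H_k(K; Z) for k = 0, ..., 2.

We work with the vertex ordering 1 < 2 < 3 < 4 < 5 < 6 < 7. The simplices of K, each written with vertices in increasing order, are:

  0-simplices (7): [1], [2], [3], [4], [5], [6], [7]
  1-simplices (21): [1,2], [1,3], [1,4], [1,5], [1,6], [1,7], [2,3], [2,4], [2,5], [2,6], [2,7], [3,4], [3,5], [3,6], [3,7], [4,5], [4,6], [4,7], [5,6], [5,7], [6,7]
  2-simplices (14): [1,2,5], [1,2,6], [1,3,4], [1,3,7], [1,4,6], [1,5,7], [2,3,6], [2,3,7], [2,4,5], [2,4,7], [3,4,5], [3,5,6], [4,6,7], [5,6,7]

Hence C_0 ≅ Z^7, C_1 ≅ Z^21, C_2 ≅ Z^14.

Boundary ∂_1: C_1 → C_0 sends each edge [p,q] (with p < q) to q − p. For instance
  ∂[1,3] = [3] − [1].
The 7×21 boundary matrix has rank 6 and Smith normal form diag(1,1,1,1,1,1).

The boundary map ∂_2: C_2 → C_1 acts by ∂[p,q,r] = [q,r] − [p,r] + [p,q]. For instance
  ∂[1,2,6] = [2,6] − [1,6] + [1,2],
  ∂[1,4,6] = [4,6] − [1,6] + [1,4].
This gives a 21×14 integer matrix of rank 13; reducing to Smith normal form yields diagonal entries (1,1,1,1,1,1,1,1,1,1,1,1,1).

Computing H_k = (kernel of ∂_k) / (image of ∂_{k+1}):

  H_0: rank C_0 − rank ∂_1 = 7 − 6 = 1, and the invariant factors of ∂_1 are all 1, so H_0 ≅ Z.
  H_1: rank ker ∂_1 − rank ∂_2 = (21 − 6) − 13 = 2, and the invariant factors of ∂_2 are all 1, so H_1 ≅ Z^2.
  H_2: rank ker ∂_2 − rank ∂_3 = (14 − 13) − 0 = 1, and there is no ∂_3, so H_2 ≅ Z.

H_0 ≅ Z,  H_1 ≅ Z^2,  H_2 ≅ Z.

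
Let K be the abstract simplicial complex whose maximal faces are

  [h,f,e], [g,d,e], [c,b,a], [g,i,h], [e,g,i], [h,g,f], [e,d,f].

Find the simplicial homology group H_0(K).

Take the total order a < b < c < d < e < f < g < h < i on the vertex set. Then K (dimension 2) consists of the simplices:

  0-simplices (9): a, b, c, d, e, f, g, h, i
  1-simplices (15): ab, ac, bc, de, df, dg, ef, eg, eh, ei, fg, fh, gh, gi, hi
  2-simplices (7): abc, def, deg, efh, egi, fgh, ghi

so the chain groups are C_0 ≅ Z^9, C_1 ≅ Z^15, C_2 ≅ Z^7.

Boundary ∂_1: C_1 → C_0 is given by ∂[p,q] = [q] − [p]. For instance
  ∂ei = i − e.
The 9×15 boundary matrix has rank 7 and Smith normal form diag(1,1,1,1,1,1,1).

The boundary map ∂_2: C_2 → C_1 sends each 2-simplex [p,q,r] to [q,r] − [p,r] + [p,q]. For instance
  ∂def = ef − df + de,
  ∂efh = fh − eh + ef.
The resulting 15×7 matrix has rank 7, and its Smith normal form has invariant factors (1,1,1,1,1,1,1).

Computing H_k = (kernel of ∂_k) / (image of ∂_{k+1}):

  H_0: rank C_0 − rank ∂_1 = 9 − 7 = 2, and the invariant factors of ∂_1 are all 1, so H_0 ≅ Z^2.

(K is a triangulation of the disjoint union of the cylinder S^1 x I and the 2-simplex.)

H_0 = Z^2.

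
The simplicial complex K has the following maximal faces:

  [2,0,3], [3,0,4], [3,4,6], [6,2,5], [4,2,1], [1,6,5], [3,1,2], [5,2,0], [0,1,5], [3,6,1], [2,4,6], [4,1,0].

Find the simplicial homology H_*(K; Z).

H_0 ≅ Z,  H_1 ≅ Z/2,  H_2 = 0.

Fix the vertex order 0 < 1 < 2 < 3 < 4 < 5 < 6 and write every simplex with vertices in increasing order. Then dim K = 2 and the simplices of K are:

  0-simplices (7): [0], [1], [2], [3], [4], [5], [6]
  1-simplices (18): [0,1], [0,2], [0,3], [0,4], [0,5], [1,2], [1,3], [1,4], [1,5], [1,6], [2,3], [2,4], [2,5], [2,6], [3,4], [3,6], [4,6], [5,6]
  2-simplices (12): [0,1,4], [0,1,5], [0,2,3], [0,2,5], [0,3,4], [1,2,3], [1,2,4], [1,3,6], [1,5,6], [2,4,6], [2,5,6], [3,4,6]

Hence C_0 ≅ Z^7, C_1 ≅ Z^18, C_2 ≅ Z^12.

∂_1: C_1 → C_0 is given by ∂[p,q] = [q] − [p].
As a 7×18 matrix over Z this has rank 6, with invariant factors (1,1,1,1,1,1).

The boundary map ∂_2: C_2 → C_1 maps a triangle to the signed sum of its edges. For instance
  ∂[0,2,3] = [2,3] − [0,3] + [0,2],
  ∂[1,5,6] = [5,6] − [1,6] + [1,5].
This gives a 18×12 integer matrix of rank 12; reducing to Smith normal form yields diagonal entries (1,1,1,1,1,1,1,1,1,1,1,2).

From H_k ≅ ker(∂_k) / im(∂_{k+1}) we obtain:

  H_0: rank C_0 − rank ∂_1 = 7 − 6 = 1, and the invariant factors of ∂_1 are all 1, so H_0 = Z.
  H_1: rank ker ∂_1 − rank ∂_2 = (18 − 6) − 12 = 0, and ∂_2 has invariant factor 2 > 1, so H_1 = Z/2.
  H_2: rank ker ∂_2 − rank ∂_3 = (12 − 12) − 0 = 0, and there is no ∂_3, so H_2 = 0.

As a check, the Euler characteristic is 7 − 18 + 12 = 1, which agrees with 1 − 0 + 0 = 1.
(K is a triangulation of the real projective plane RP^2.)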